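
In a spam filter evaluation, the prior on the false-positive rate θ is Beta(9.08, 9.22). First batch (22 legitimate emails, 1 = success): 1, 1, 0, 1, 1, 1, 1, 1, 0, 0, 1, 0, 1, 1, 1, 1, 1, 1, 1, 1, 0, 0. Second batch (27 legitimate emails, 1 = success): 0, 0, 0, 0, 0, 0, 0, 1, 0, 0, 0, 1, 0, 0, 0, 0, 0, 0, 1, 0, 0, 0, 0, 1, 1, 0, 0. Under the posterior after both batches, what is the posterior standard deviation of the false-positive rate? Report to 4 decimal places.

The Beta prior is conjugate to a Binomial/Bernoulli likelihood; the update adds successes to α and failures to β.
After batch 1: Beta(9.08+16, 9.22+6) = Beta(25.08, 15.22).
After batch 2: Beta(25.08+5, 15.22+22) = Beta(30.08, 37.22).
Var = αβ/((α+β)²(α+β+1)) = 30.08·37.22/(67.30²·68.30) = 0.00361912; SD = √0.00361912 = 0.0602.

0.0602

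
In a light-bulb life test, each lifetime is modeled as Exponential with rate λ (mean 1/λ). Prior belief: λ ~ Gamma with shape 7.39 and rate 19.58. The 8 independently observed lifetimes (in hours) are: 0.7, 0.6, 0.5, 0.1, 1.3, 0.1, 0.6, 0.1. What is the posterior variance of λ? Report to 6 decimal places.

0.027679

With a Gamma(shape α, rate β) prior on the exponential rate λ, the posterior after n observations with total T = Σxᵢ is Gamma(α+n, β+T).
Sum of observations T = 4.0 hours; n = 8.
Posterior: Gamma(7.39+8, 19.58+4.0) = Gamma(15.39, 23.58).
Var = α/β² = 0.027679.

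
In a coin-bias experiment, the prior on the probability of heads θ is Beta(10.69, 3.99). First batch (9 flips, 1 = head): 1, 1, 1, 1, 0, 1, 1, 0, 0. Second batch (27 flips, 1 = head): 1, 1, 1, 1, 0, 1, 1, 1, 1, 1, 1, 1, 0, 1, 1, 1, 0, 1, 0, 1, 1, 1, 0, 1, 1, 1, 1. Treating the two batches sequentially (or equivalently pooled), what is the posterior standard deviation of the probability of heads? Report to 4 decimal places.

The Beta prior is conjugate to a Binomial/Bernoulli likelihood; the update adds successes to α and failures to β.
After batch 1: Beta(10.69+6, 3.99+3) = Beta(16.69, 6.99).
After batch 2: Beta(16.69+22, 6.99+5) = Beta(38.69, 11.99).
Var = αβ/((α+β)²(α+β+1)) = 38.69·11.99/(50.68²·51.68) = 0.00349480; SD = √0.00349480 = 0.0591.

0.0591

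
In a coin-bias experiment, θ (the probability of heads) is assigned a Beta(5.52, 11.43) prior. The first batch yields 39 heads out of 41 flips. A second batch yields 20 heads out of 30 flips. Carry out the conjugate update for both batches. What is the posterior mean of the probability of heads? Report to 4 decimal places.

The Beta prior is conjugate to a Binomial/Bernoulli likelihood; the update adds successes to α and failures to β.
After batch 1: Beta(5.52+39, 11.43+2) = Beta(44.52, 13.43).
After batch 2: Beta(44.52+20, 13.43+10) = Beta(64.52, 23.43).
Posterior mean = α/(α+β) = 64.52/87.95 = 0.7336.

0.7336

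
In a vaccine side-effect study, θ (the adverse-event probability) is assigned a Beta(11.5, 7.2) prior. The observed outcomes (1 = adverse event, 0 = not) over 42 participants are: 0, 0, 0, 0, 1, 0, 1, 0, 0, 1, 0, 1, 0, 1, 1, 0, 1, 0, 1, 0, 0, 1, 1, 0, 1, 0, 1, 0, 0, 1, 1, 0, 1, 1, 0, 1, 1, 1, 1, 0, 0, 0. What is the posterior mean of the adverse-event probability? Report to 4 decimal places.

0.5189

The Beta prior is conjugate to a Binomial/Bernoulli likelihood; the update adds successes to α and failures to β.
Posterior: Beta(α+k, β+n−k) = Beta(11.5+20, 7.2+22) = Beta(31.5, 29.2).
Posterior mean = α/(α+β) = 31.5/60.7 = 0.5189.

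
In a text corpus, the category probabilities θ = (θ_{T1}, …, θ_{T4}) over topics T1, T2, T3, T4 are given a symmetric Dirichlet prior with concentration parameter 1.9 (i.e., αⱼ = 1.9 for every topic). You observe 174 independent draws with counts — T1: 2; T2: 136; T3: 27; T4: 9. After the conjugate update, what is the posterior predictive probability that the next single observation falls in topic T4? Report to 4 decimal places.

0.0600

The Dirichlet prior is conjugate to the Multinomial likelihood: each posterior αⱼ = prior αⱼ + observed count nⱼ.
Posterior concentration: (3.9, 137.9, 28.9, 10.9), total = 181.6.
P(next = T4 | data) = α_{T4}/Σα = 0.0600.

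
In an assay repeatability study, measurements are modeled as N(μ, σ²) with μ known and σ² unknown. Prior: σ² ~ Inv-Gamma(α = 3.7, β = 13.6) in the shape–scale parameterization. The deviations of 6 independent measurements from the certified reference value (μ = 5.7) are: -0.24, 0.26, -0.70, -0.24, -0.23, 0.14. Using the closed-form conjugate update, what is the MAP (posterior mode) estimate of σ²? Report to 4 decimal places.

With known mean μ and an Inverse-Gamma(α, β) prior on σ², the Normal likelihood is conjugate: posterior is Inv-Gamma(α + n/2, β + Σ(xᵢ−μ)²/2).
Σ(xᵢ−μ)² = (-0.24)² + (0.26)² + (-0.70)² + (-0.24)² + (-0.23)² + (0.14)² = 0.7453.
Posterior: Inv-Gamma(3.7 + 6/2, 13.6 + 0.7453/2) = Inv-Gamma(6.70, 13.97265).
Mode = β/(α+1) = 13.97265/7.70 = 1.8146.

1.8146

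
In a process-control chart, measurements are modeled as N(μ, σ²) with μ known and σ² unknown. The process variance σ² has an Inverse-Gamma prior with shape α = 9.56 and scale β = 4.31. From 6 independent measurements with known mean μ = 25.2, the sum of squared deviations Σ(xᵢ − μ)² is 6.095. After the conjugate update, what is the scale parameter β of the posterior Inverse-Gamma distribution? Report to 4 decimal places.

7.3575

With known mean μ and an Inverse-Gamma(α, β) prior on σ², the Normal likelihood is conjugate: posterior is Inv-Gamma(α + n/2, β + Σ(xᵢ−μ)²/2).
Posterior: Inv-Gamma(9.56 + 6/2, 4.31 + 6.095/2) = Inv-Gamma(12.56, 7.3575).
Posterior β = 7.3575.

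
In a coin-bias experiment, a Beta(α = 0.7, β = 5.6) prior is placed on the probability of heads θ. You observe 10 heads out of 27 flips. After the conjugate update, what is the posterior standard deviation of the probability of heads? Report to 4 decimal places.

0.0797

The Beta prior is conjugate to a Binomial/Bernoulli likelihood; the update adds successes to α and failures to β.
Posterior: Beta(α+k, β+n−k) = Beta(0.7+10, 5.6+17) = Beta(10.7, 22.6).
Var = αβ/((α+β)²(α+β+1)) = 10.7·22.6/(33.3²·34.3) = 0.00635784; SD = √0.00635784 = 0.0797.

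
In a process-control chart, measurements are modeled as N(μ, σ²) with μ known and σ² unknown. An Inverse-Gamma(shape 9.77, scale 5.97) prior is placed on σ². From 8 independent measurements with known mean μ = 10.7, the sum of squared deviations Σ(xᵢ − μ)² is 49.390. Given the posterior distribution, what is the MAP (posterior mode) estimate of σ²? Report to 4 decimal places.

2.0762

With known mean μ and an Inverse-Gamma(α, β) prior on σ², the Normal likelihood is conjugate: posterior is Inv-Gamma(α + n/2, β + Σ(xᵢ−μ)²/2).
Posterior: Inv-Gamma(9.77 + 8/2, 5.97 + 49.390/2) = Inv-Gamma(13.77, 30.6650).
Mode = β/(α+1) = 30.6650/14.77 = 2.0762.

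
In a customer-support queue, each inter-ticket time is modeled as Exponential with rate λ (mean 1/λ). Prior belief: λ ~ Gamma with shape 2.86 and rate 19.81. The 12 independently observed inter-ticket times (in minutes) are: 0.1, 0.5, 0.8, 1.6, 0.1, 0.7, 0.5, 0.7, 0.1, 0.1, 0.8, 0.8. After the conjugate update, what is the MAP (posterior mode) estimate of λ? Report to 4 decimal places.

0.5209

With a Gamma(shape α, rate β) prior on the exponential rate λ, the posterior after n observations with total T = Σxᵢ is Gamma(α+n, β+T).
Sum of observations T = 6.8 minutes; n = 12.
Posterior: Gamma(2.86+12, 19.81+6.8) = Gamma(14.86, 26.61).
Mode = (α−1)/β = 0.5209.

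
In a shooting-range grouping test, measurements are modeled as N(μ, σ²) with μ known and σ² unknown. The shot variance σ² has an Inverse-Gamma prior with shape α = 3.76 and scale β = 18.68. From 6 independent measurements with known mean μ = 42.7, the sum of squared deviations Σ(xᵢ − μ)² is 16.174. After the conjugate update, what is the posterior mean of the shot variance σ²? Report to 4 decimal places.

4.6470

With known mean μ and an Inverse-Gamma(α, β) prior on σ², the Normal likelihood is conjugate: posterior is Inv-Gamma(α + n/2, β + Σ(xᵢ−μ)²/2).
Posterior: Inv-Gamma(3.76 + 6/2, 18.68 + 16.174/2) = Inv-Gamma(6.76, 26.7670).
E[σ²|data] = β/(α−1) = 26.7670/5.76 = 4.6470.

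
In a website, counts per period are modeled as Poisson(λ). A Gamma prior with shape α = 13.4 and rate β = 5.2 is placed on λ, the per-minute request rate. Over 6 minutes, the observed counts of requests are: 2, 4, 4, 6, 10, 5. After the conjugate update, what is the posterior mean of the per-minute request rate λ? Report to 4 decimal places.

3.9643

With a Gamma(shape α, rate β) prior, the Poisson likelihood is conjugate: the posterior is Gamma(α + ΣXᵢ, β + n).
Sum of counts S = 31 over n = 6 minutes.
Posterior: Gamma(α+S, β+n) = Gamma(13.4+31, 5.2+6) = Gamma(44.4, 11.2).
Posterior mean = α/β = 44.4/11.2 = 3.9643.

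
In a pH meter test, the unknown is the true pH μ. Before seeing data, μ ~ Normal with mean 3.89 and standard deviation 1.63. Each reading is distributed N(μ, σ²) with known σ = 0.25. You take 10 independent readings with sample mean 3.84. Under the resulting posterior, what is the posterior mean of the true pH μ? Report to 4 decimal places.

3.8401

For Normal data with known variance σ², a Normal(μ₀, σ₀²) prior on μ is conjugate. Posterior precision = 1/σ₀² + n/σ²; posterior mean is the precision-weighted average of μ₀ and x̄.
n·x̄ = 10·3.84 = 38.4.
σ₀² = 1.63² = 2.6569, σ² = 0.25² = 0.0625; σ² + n·σ₀² = 0.0625 + 10·2.6569 = 26.6315.
Posterior mean = (μ₀/σ₀² + n·x̄/σ²)/(1/σ₀² + n/σ²) = (σ²·μ₀ + σ₀²·n·x̄)/(σ² + n·σ₀²) = (0.0625·3.89 + 2.6569·38.4)/26.6315 = 102.268085/26.6315 = 3.8401.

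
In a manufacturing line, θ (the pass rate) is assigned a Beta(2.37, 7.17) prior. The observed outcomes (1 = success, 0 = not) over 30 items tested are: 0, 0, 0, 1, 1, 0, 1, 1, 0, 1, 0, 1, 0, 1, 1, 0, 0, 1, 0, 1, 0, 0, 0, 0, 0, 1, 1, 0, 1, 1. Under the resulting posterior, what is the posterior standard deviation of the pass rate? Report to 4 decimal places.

0.0774

The Beta prior is conjugate to a Binomial/Bernoulli likelihood; the update adds successes to α and failures to β.
Posterior: Beta(α+k, β+n−k) = Beta(2.37+14, 7.17+16) = Beta(16.37, 23.17).
Var = αβ/((α+β)²(α+β+1)) = 16.37·23.17/(39.54²·40.54) = 0.00598436; SD = √0.00598436 = 0.0774.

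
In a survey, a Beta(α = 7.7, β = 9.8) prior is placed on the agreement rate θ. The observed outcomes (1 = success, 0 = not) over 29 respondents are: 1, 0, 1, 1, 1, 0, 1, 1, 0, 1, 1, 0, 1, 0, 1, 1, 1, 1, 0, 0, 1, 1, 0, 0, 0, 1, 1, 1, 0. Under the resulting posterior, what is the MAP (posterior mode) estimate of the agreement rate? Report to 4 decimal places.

The Beta prior is conjugate to a Binomial/Bernoulli likelihood; the update adds successes to α and failures to β.
Posterior: Beta(α+k, β+n−k) = Beta(7.7+18, 9.8+11) = Beta(25.7, 20.8).
Mode of Beta(a,b) for a,b>1 is (a−1)/(a+b−2) = 24.7/44.5 = 0.5551.

0.5551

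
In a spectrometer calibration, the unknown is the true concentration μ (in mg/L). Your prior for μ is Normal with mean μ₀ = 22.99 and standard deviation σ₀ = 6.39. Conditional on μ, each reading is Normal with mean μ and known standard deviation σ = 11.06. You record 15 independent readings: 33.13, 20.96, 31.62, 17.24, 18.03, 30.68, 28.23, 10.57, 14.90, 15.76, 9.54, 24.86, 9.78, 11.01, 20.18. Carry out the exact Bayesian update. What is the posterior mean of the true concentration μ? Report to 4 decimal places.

20.3027

For Normal data with known variance σ², a Normal(μ₀, σ₀²) prior on μ is conjugate. Posterior precision = 1/σ₀² + n/σ²; posterior mean is the precision-weighted average of μ₀ and x̄.
Σxᵢ = 33.13 + 20.96 + 31.62 + 17.24 + 18.03 + 30.68 + 28.23 + 10.57 + 14.90 + 15.76 + 9.54 + 24.86 + 9.78 + 11.01 + 20.18 = 296.49, so n·x̄ = 296.49.
σ₀² = 6.39² = 40.8321, σ² = 11.06² = 122.3236; σ² + n·σ₀² = 122.3236 + 15·40.8321 = 734.8051.
Posterior mean = (μ₀/σ₀² + n·x̄/σ²)/(1/σ₀² + n/σ²) = (σ²·μ₀ + σ₀²·n·x̄)/(σ² + n·σ₀²) = (122.3236·22.99 + 40.8321·296.49)/734.8051 = 14918.528893/734.8051 = 20.3027.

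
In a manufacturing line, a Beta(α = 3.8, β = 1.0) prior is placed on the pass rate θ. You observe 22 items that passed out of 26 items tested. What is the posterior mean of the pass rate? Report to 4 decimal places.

The Beta prior is conjugate to a Binomial/Bernoulli likelihood; the update adds successes to α and failures to β.
Posterior: Beta(α+k, β+n−k) = Beta(3.8+22, 1.0+4) = Beta(25.8, 5.0).
Posterior mean = α/(α+β) = 25.8/30.8 = 0.8377.

0.8377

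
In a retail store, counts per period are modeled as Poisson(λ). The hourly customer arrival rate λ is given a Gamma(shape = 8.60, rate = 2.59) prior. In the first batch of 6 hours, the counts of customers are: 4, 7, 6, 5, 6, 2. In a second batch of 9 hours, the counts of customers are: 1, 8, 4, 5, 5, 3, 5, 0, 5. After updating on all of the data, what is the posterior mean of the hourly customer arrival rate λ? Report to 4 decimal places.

With a Gamma(shape α, rate β) prior, the Poisson likelihood is conjugate: the posterior is Gamma(α + ΣXᵢ, β + n).
Batch 1: sum of counts S = 30 over n = 6 hours.
After batch 1: Gamma(α+S, β+n) = Gamma(8.60+30, 2.59+6) = Gamma(38.60, 8.59).
Batch 2: sum of counts S = 36 over n = 9 hours.
After batch 2: Gamma(α+S, β+n) = Gamma(38.60+36, 8.59+9) = Gamma(74.60, 17.59).
Posterior mean = α/β = 74.60/17.59 = 4.2410.

4.2410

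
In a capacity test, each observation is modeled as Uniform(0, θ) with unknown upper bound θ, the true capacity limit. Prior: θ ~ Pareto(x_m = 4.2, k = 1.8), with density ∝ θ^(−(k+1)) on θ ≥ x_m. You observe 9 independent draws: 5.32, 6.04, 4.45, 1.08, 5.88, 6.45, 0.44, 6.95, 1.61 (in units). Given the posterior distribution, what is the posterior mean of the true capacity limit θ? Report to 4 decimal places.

A Pareto(scale x_m, shape k) prior on the upper bound θ of Uniform(0, θ) is conjugate: posterior is Pareto(max(x_m, max xᵢ), k + n).
Sample maximum = 6.95; prior scale x_m = 4.2 → posterior scale = max = 6.95.
Posterior shape = 1.8 + 9 = 10.8.
E[θ|data] = k·x_m/(k−1) = 10.8·6.95/9.8 = 7.6592.

7.6592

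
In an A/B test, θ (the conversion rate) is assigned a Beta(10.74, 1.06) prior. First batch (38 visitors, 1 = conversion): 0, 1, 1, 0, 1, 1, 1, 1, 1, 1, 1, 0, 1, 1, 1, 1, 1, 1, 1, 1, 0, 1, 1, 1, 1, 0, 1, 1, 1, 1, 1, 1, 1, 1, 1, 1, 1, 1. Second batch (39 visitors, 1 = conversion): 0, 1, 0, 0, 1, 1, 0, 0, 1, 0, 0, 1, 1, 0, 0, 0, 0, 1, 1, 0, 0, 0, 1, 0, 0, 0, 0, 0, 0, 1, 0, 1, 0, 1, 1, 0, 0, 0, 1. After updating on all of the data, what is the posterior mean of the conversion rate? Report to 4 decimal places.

The Beta prior is conjugate to a Binomial/Bernoulli likelihood; the update adds successes to α and failures to β.
After batch 1: Beta(10.74+33, 1.06+5) = Beta(43.74, 6.06).
After batch 2: Beta(43.74+14, 6.06+25) = Beta(57.74, 31.06).
Posterior mean = α/(α+β) = 57.74/88.80 = 0.6502.

0.6502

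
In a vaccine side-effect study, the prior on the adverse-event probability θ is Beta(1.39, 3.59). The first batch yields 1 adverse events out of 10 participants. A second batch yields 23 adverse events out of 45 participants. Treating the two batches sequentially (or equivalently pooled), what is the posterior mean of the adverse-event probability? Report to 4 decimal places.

0.4233

The Beta prior is conjugate to a Binomial/Bernoulli likelihood; the update adds successes to α and failures to β.
After batch 1: Beta(1.39+1, 3.59+9) = Beta(2.39, 12.59).
After batch 2: Beta(2.39+23, 12.59+22) = Beta(25.39, 34.59).
Posterior mean = α/(α+β) = 25.39/59.98 = 0.4233.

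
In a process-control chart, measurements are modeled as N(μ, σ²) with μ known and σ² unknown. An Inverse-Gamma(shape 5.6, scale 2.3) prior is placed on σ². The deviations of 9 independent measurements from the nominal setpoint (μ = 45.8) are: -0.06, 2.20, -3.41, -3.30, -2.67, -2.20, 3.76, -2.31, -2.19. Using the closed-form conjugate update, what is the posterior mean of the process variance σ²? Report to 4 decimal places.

3.7473

With known mean μ and an Inverse-Gamma(α, β) prior on σ², the Normal likelihood is conjugate: posterior is Inv-Gamma(α + n/2, β + Σ(xᵢ−μ)²/2).
Σ(xᵢ−μ)² = (-0.06)² + (2.20)² + (-3.41)² + (-3.30)² + (-2.67)² + (-2.20)² + (3.76)² + (-2.31)² + (-2.19)² = 63.6004.
Posterior: Inv-Gamma(5.6 + 9/2, 2.3 + 63.6004/2) = Inv-Gamma(10.10, 34.10020).
E[σ²|data] = β/(α−1) = 34.10020/9.10 = 3.7473.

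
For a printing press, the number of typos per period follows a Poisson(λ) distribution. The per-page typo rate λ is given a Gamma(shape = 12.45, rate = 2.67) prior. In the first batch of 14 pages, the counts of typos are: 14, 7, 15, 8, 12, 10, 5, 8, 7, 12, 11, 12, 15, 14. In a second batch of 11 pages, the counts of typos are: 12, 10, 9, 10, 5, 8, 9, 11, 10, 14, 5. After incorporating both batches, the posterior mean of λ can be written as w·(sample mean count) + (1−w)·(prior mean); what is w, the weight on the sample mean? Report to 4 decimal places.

With a Gamma(shape α, rate β) prior, the Poisson likelihood is conjugate: the posterior is Gamma(α + ΣXᵢ, β + n).
Total number of pages: n = 14 + 11 = 25.
Posterior mean = (α₀+S)/(β₀+n) = [n/(β₀+n)]·(S/n) + [β₀/(β₀+n)]·(α₀/β₀), so only n and β₀ enter the weight.
Weight on data w = n/(β₀+n) = 25/(2.67+25) = 25/27.67 = 0.9035.

0.9035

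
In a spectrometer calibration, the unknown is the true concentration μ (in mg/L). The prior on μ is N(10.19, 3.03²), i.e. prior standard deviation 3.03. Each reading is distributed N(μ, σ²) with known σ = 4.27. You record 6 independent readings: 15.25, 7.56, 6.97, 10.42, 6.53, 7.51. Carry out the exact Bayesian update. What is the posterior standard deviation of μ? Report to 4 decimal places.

1.5110

For Normal data with known variance σ², a Normal(μ₀, σ₀²) prior on μ is conjugate. Posterior precision = 1/σ₀² + n/σ²; posterior mean is the precision-weighted average of μ₀ and x̄.
σ₀² = 3.03² = 9.1809, σ² = 4.27² = 18.2329; σ² + n·σ₀² = 18.2329 + 6·9.1809 = 73.3183.
Posterior precision = 1/σ₀² + n/σ² = 1/9.1809 + 6/18.2329 = (σ² + n·σ₀²)/(σ₀²σ²) = 73.3183/(9.1809·18.2329); posterior variance σₙ² = σ₀²σ²/(σ² + n·σ₀²) = 9.1809·18.2329/73.3183 = 2.283119.
Posterior SD = √σₙ² = √(9.1809·18.2329/73.3183) = 1.5110.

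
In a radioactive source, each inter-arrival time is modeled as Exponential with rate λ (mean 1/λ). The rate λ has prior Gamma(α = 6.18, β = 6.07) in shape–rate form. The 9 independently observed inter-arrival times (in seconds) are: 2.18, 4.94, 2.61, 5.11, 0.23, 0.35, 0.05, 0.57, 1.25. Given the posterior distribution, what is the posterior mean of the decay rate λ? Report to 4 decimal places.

With a Gamma(shape α, rate β) prior on the exponential rate λ, the posterior after n observations with total T = Σxᵢ is Gamma(α+n, β+T).
Sum of observations T = 17.29 seconds; n = 9.
Posterior: Gamma(6.18+9, 6.07+17.29) = Gamma(15.18, 23.36).
Posterior mean of λ = α/β = 15.18/23.36 = 0.6498.

0.6498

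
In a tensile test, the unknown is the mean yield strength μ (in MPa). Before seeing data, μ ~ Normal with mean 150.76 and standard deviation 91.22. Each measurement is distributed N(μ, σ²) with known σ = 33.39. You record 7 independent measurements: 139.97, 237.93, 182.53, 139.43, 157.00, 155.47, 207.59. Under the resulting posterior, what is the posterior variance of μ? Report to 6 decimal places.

For Normal data with known variance σ², a Normal(μ₀, σ₀²) prior on μ is conjugate. Posterior precision = 1/σ₀² + n/σ²; posterior mean is the precision-weighted average of μ₀ and x̄.
σ₀² = 91.22² = 8321.0884, σ² = 33.39² = 1114.8921; σ² + n·σ₀² = 1114.8921 + 7·8321.0884 = 59362.5109.
Posterior precision = 1/σ₀² + n/σ² = 1/8321.0884 + 7/1114.8921 = (σ² + n·σ₀²)/(σ₀²σ²) = 59362.5109/(8321.0884·1114.8921); posterior variance σₙ² = σ₀²σ²/(σ² + n·σ₀²) = 8321.0884·1114.8921/59362.5109 = 156.279032.

156.279032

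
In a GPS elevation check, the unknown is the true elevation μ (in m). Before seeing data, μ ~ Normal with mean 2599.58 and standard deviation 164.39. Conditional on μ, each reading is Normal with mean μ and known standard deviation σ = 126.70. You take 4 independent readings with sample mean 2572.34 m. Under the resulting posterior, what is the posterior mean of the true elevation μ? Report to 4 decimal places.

For Normal data with known variance σ², a Normal(μ₀, σ₀²) prior on μ is conjugate. Posterior precision = 1/σ₀² + n/σ²; posterior mean is the precision-weighted average of μ₀ and x̄.
n·x̄ = 4·2572.34 = 10289.36.
σ₀² = 164.39² = 27024.0721, σ² = 126.70² = 16052.89; σ² + n·σ₀² = 16052.89 + 4·27024.0721 = 124149.1784.
Posterior mean = (μ₀/σ₀² + n·x̄/σ²)/(1/σ₀² + n/σ²) = (σ²·μ₀ + σ₀²·n·x̄)/(σ² + n·σ₀²) = (16052.89·2599.58 + 27024.0721·10289.36)/124149.1784 = 319791178.289056/124149.1784 = 2575.8622.

2575.8622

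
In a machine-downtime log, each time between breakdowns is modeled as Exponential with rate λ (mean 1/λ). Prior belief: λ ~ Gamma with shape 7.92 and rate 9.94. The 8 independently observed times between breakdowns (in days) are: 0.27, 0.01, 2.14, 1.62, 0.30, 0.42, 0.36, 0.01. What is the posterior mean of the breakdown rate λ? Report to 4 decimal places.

With a Gamma(shape α, rate β) prior on the exponential rate λ, the posterior after n observations with total T = Σxᵢ is Gamma(α+n, β+T).
Sum of observations T = 5.13 days; n = 8.
Posterior: Gamma(7.92+8, 9.94+5.13) = Gamma(15.92, 15.07).
Posterior mean of λ = α/β = 15.92/15.07 = 1.0564.

1.0564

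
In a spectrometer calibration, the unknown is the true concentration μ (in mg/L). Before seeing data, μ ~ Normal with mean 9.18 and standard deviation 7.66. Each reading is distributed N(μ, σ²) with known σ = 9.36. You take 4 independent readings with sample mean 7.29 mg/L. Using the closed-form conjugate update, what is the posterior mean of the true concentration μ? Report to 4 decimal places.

7.8037

For Normal data with known variance σ², a Normal(μ₀, σ₀²) prior on μ is conjugate. Posterior precision = 1/σ₀² + n/σ²; posterior mean is the precision-weighted average of μ₀ and x̄.
n·x̄ = 4·7.29 = 29.16.
σ₀² = 7.66² = 58.6756, σ² = 9.36² = 87.6096; σ² + n·σ₀² = 87.6096 + 4·58.6756 = 322.312.
Posterior mean = (μ₀/σ₀² + n·x̄/σ²)/(1/σ₀² + n/σ²) = (σ²·μ₀ + σ₀²·n·x̄)/(σ² + n·σ₀²) = (87.6096·9.18 + 58.6756·29.16)/322.312 = 2515.236624/322.312 = 7.8037.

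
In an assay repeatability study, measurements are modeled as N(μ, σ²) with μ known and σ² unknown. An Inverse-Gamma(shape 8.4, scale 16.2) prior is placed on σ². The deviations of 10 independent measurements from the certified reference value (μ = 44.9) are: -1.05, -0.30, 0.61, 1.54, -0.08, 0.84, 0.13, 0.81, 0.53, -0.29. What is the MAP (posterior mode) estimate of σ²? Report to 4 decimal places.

With known mean μ and an Inverse-Gamma(α, β) prior on σ², the Normal likelihood is conjugate: posterior is Inv-Gamma(α + n/2, β + Σ(xᵢ−μ)²/2).
Σ(xᵢ−μ)² = (-1.05)² + (-0.30)² + (0.61)² + (1.54)² + (-0.08)² + (0.84)² + (0.13)² + (0.81)² + (0.53)² + (-0.29)² = 5.6862.
Posterior: Inv-Gamma(8.4 + 10/2, 16.2 + 5.6862/2) = Inv-Gamma(13.40, 19.04310).
Mode = β/(α+1) = 19.04310/14.40 = 1.3224.

1.3224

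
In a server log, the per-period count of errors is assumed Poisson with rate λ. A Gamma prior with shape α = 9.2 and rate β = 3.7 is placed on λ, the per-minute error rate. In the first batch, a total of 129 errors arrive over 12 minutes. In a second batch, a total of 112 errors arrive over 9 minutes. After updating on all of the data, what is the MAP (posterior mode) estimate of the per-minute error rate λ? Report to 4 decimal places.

10.0891

With a Gamma(shape α, rate β) prior, the Poisson likelihood is conjugate: the posterior is Gamma(α + ΣXᵢ, β + n).
After batch 1: Gamma(α+S, β+n) = Gamma(9.2+129, 3.7+12) = Gamma(138.2, 15.7).
After batch 2: Gamma(α+S, β+n) = Gamma(138.2+112, 15.7+9) = Gamma(250.2, 24.7).
Mode of Gamma(α,β) for α≥1 is (α−1)/β = 249.2/24.7 = 10.0891.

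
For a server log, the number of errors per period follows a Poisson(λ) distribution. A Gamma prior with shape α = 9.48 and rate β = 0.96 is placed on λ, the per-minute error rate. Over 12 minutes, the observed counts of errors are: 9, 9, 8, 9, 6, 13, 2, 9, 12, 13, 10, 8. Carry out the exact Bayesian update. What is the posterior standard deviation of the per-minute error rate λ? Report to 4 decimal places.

0.8363

With a Gamma(shape α, rate β) prior, the Poisson likelihood is conjugate: the posterior is Gamma(α + ΣXᵢ, β + n).
Sum of counts S = 108 over n = 12 minutes.
Posterior: Gamma(α+S, β+n) = Gamma(9.48+108, 0.96+12) = Gamma(117.48, 12.96).
SD = √α/β = √117.48/12.96 = 0.8363.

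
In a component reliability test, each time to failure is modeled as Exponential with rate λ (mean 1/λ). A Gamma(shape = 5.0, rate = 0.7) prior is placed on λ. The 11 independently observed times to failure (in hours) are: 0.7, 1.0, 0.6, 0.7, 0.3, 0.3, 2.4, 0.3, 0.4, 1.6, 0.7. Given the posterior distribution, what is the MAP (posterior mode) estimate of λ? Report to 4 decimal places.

With a Gamma(shape α, rate β) prior on the exponential rate λ, the posterior after n observations with total T = Σxᵢ is Gamma(α+n, β+T).
Sum of observations T = 9.0 hours; n = 11.
Posterior: Gamma(5.0+11, 0.7+9.0) = Gamma(16.0, 9.7).
Mode = (α−1)/β = 1.5464.

1.5464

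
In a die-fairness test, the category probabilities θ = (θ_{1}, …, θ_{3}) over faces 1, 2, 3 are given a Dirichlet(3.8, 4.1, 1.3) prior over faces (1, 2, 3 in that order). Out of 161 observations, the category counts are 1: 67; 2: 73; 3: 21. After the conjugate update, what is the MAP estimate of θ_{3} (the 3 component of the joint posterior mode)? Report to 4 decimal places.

The Dirichlet prior is conjugate to the Multinomial likelihood: each posterior αⱼ = prior αⱼ + observed count nⱼ.
Posterior concentration: (70.8, 77.1, 22.3), total = 170.2.
Joint mode component: (α_{3}−1)/(Σα−K) = 21.3/167.2 = 0.1274.

0.1274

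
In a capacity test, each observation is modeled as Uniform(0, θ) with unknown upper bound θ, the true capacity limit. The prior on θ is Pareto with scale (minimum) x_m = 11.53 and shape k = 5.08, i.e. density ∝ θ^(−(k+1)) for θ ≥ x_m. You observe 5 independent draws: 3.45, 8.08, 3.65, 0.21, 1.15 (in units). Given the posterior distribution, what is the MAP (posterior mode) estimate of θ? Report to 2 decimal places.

11.53

A Pareto(scale x_m, shape k) prior on the upper bound θ of Uniform(0, θ) is conjugate: posterior is Pareto(max(x_m, max xᵢ), k + n).
Sample maximum = 8.08; prior scale x_m = 11.53 → posterior scale = max = 11.53.
Posterior shape = 5.08 + 5 = 10.08.
The Pareto density is decreasing on [x_m, ∞), so the mode is x_m = 11.53.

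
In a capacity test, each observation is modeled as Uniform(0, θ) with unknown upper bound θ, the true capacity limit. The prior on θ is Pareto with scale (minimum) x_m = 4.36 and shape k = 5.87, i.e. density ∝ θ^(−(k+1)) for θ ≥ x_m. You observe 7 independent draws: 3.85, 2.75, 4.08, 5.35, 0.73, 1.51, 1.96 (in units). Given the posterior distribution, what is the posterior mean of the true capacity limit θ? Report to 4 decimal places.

A Pareto(scale x_m, shape k) prior on the upper bound θ of Uniform(0, θ) is conjugate: posterior is Pareto(max(x_m, max xᵢ), k + n).
Sample maximum = 5.35; prior scale x_m = 4.36 → posterior scale = max = 5.35.
Posterior shape = 5.87 + 7 = 12.87.
E[θ|data] = k·x_m/(k−1) = 12.87·5.35/11.87 = 5.8007.

5.8007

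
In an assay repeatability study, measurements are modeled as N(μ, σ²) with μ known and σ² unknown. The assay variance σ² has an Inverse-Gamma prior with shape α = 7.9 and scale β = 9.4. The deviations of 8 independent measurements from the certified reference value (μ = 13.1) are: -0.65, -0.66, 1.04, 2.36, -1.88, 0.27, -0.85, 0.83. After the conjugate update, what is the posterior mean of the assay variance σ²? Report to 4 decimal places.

With known mean μ and an Inverse-Gamma(α, β) prior on σ², the Normal likelihood is conjugate: posterior is Inv-Gamma(α + n/2, β + Σ(xᵢ−μ)²/2).
Σ(xᵢ−μ)² = (-0.65)² + (-0.66)² + (1.04)² + (2.36)² + (-1.88)² + (0.27)² + (-0.85)² + (0.83)² = 12.5280.
Posterior: Inv-Gamma(7.9 + 8/2, 9.4 + 12.5280/2) = Inv-Gamma(11.90, 15.66400).
E[σ²|data] = β/(α−1) = 15.66400/10.90 = 1.4371.

1.4371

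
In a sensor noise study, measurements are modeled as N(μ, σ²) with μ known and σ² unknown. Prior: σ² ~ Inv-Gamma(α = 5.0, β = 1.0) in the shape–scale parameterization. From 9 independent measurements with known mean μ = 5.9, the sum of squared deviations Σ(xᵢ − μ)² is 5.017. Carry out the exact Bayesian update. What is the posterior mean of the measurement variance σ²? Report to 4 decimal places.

0.4128

With known mean μ and an Inverse-Gamma(α, β) prior on σ², the Normal likelihood is conjugate: posterior is Inv-Gamma(α + n/2, β + Σ(xᵢ−μ)²/2).
Posterior: Inv-Gamma(5.0 + 9/2, 1.0 + 5.017/2) = Inv-Gamma(9.50, 3.5085).
E[σ²|data] = β/(α−1) = 3.5085/8.50 = 0.4128.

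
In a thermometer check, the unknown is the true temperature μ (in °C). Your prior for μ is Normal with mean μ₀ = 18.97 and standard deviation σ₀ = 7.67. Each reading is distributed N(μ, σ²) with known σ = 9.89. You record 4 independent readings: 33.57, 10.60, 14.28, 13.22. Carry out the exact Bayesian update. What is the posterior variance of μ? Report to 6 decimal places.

17.273191

For Normal data with known variance σ², a Normal(μ₀, σ₀²) prior on μ is conjugate. Posterior precision = 1/σ₀² + n/σ²; posterior mean is the precision-weighted average of μ₀ and x̄.
σ₀² = 7.67² = 58.8289, σ² = 9.89² = 97.8121; σ² + n·σ₀² = 97.8121 + 4·58.8289 = 333.1277.
Posterior precision = 1/σ₀² + n/σ² = 1/58.8289 + 4/97.8121 = (σ² + n·σ₀²)/(σ₀²σ²) = 333.1277/(58.8289·97.8121); posterior variance σₙ² = σ₀²σ²/(σ² + n·σ₀²) = 58.8289·97.8121/333.1277 = 17.273191.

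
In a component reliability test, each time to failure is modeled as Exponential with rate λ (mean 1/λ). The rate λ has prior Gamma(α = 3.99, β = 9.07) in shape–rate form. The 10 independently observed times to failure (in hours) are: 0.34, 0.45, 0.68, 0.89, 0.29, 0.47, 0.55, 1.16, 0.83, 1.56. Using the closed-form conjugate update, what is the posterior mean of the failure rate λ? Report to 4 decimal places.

With a Gamma(shape α, rate β) prior on the exponential rate λ, the posterior after n observations with total T = Σxᵢ is Gamma(α+n, β+T).
Sum of observations T = 7.22 hours; n = 10.
Posterior: Gamma(3.99+10, 9.07+7.22) = Gamma(13.99, 16.29).
Posterior mean of λ = α/β = 13.99/16.29 = 0.8588.

0.8588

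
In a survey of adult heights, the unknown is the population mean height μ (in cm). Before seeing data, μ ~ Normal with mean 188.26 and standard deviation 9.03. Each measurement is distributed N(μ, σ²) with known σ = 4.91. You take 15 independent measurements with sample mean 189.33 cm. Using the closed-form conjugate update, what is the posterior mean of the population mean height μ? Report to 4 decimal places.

189.3093

For Normal data with known variance σ², a Normal(μ₀, σ₀²) prior on μ is conjugate. Posterior precision = 1/σ₀² + n/σ²; posterior mean is the precision-weighted average of μ₀ and x̄.
n·x̄ = 15·189.33 = 2839.95.
σ₀² = 9.03² = 81.5409, σ² = 4.91² = 24.1081; σ² + n·σ₀² = 24.1081 + 15·81.5409 = 1247.2216.
Posterior mean = (μ₀/σ₀² + n·x̄/σ²)/(1/σ₀² + n/σ²) = (σ²·μ₀ + σ₀²·n·x̄)/(σ² + n·σ₀²) = (24.1081·188.26 + 81.5409·2839.95)/1247.2216 = 236110.669861/1247.2216 = 189.3093.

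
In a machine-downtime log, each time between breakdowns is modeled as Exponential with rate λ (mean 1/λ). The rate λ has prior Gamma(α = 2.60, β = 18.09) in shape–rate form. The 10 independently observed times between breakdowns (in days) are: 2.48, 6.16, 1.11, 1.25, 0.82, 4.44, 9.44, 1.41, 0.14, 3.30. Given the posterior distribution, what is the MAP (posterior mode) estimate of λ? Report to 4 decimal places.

With a Gamma(shape α, rate β) prior on the exponential rate λ, the posterior after n observations with total T = Σxᵢ is Gamma(α+n, β+T).
Sum of observations T = 30.55 days; n = 10.
Posterior: Gamma(2.60+10, 18.09+30.55) = Gamma(12.60, 48.64).
Mode = (α−1)/β = 0.2385.

0.2385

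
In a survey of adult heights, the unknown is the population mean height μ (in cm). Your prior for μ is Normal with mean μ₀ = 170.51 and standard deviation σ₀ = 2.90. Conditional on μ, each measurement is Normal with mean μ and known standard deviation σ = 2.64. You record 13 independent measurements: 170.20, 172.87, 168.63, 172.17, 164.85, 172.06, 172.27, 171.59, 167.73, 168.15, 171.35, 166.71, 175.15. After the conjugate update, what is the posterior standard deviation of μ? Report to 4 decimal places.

0.7099

For Normal data with known variance σ², a Normal(μ₀, σ₀²) prior on μ is conjugate. Posterior precision = 1/σ₀² + n/σ²; posterior mean is the precision-weighted average of μ₀ and x̄.
σ₀² = 2.90² = 8.41, σ² = 2.64² = 6.9696; σ² + n·σ₀² = 6.9696 + 13·8.41 = 116.2996.
Posterior precision = 1/σ₀² + n/σ² = 1/8.41 + 13/6.9696 = (σ² + n·σ₀²)/(σ₀²σ²) = 116.2996/(8.41·6.9696); posterior variance σₙ² = σ₀²σ²/(σ² + n·σ₀²) = 8.41·6.9696/116.2996 = 0.503994.
Posterior SD = √σₙ² = √(8.41·6.9696/116.2996) = 0.7099.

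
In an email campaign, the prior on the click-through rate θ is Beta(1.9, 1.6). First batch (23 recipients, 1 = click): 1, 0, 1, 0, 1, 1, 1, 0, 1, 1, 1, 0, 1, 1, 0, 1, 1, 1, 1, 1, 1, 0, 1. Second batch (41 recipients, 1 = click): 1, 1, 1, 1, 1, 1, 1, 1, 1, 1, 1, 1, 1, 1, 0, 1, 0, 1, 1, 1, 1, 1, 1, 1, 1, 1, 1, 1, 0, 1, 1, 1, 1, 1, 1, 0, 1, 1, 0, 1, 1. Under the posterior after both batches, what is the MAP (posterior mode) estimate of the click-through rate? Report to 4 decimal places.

The Beta prior is conjugate to a Binomial/Bernoulli likelihood; the update adds successes to α and failures to β.
After batch 1: Beta(1.9+17, 1.6+6) = Beta(18.9, 7.6).
After batch 2: Beta(18.9+36, 7.6+5) = Beta(54.9, 12.6).
Mode of Beta(a,b) for a,b>1 is (a−1)/(a+b−2) = 53.9/65.5 = 0.8229.

0.8229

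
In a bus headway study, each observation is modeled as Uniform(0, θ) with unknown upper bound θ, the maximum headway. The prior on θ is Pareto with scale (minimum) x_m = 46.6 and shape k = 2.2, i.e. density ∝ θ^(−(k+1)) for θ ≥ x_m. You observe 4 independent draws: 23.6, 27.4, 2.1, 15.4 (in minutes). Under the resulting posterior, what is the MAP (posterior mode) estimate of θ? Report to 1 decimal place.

A Pareto(scale x_m, shape k) prior on the upper bound θ of Uniform(0, θ) is conjugate: posterior is Pareto(max(x_m, max xᵢ), k + n).
Sample maximum = 27.4; prior scale x_m = 46.6 → posterior scale = max = 46.6.
Posterior shape = 2.2 + 4 = 6.2.
The Pareto density is decreasing on [x_m, ∞), so the mode is x_m = 46.6.

46.6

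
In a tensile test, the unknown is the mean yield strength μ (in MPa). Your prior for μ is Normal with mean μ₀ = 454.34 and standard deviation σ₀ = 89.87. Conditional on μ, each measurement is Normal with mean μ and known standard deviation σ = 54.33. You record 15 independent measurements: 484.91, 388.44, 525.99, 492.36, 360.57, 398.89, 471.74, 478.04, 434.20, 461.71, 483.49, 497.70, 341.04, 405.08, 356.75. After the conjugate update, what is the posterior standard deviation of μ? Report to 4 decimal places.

For Normal data with known variance σ², a Normal(μ₀, σ₀²) prior on μ is conjugate. Posterior precision = 1/σ₀² + n/σ²; posterior mean is the precision-weighted average of μ₀ and x̄.
σ₀² = 89.87² = 8076.6169, σ² = 54.33² = 2951.7489; σ² + n·σ₀² = 2951.7489 + 15·8076.6169 = 124101.0024.
Posterior precision = 1/σ₀² + n/σ² = 1/8076.6169 + 15/2951.7489 = (σ² + n·σ₀²)/(σ₀²σ²) = 124101.0024/(8076.6169·2951.7489); posterior variance σₙ² = σ₀²σ²/(σ² + n·σ₀²) = 8076.6169·2951.7489/124101.0024 = 192.102760.
Posterior SD = √σₙ² = √(8076.6169·2951.7489/124101.0024) = 13.8601.

13.8601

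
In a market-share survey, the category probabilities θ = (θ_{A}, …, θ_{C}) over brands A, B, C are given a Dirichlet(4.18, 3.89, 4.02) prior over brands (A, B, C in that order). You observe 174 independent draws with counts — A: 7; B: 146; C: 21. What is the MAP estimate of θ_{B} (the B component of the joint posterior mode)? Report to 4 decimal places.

The Dirichlet prior is conjugate to the Multinomial likelihood: each posterior αⱼ = prior αⱼ + observed count nⱼ.
Posterior concentration: (11.18, 149.89, 25.02), total = 186.09.
Joint mode component: (α_{B}−1)/(Σα−K) = 148.89/183.09 = 0.8132.

0.8132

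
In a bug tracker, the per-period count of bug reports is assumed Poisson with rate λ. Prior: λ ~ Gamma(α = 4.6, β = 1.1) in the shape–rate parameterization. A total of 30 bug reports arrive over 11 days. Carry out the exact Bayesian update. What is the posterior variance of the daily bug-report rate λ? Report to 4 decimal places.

0.2363

With a Gamma(shape α, rate β) prior, the Poisson likelihood is conjugate: the posterior is Gamma(α + ΣXᵢ, β + n).
Posterior: Gamma(α+S, β+n) = Gamma(4.6+30, 1.1+11) = Gamma(34.6, 12.1).
Var = α/β² = 34.6/12.1² = 0.2363.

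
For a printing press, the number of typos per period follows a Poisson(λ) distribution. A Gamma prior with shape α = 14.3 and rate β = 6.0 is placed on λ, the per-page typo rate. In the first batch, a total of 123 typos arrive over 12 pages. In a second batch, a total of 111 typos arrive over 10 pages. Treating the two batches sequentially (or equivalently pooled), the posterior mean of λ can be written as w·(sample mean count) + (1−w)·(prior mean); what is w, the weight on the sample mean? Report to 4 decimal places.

With a Gamma(shape α, rate β) prior, the Poisson likelihood is conjugate: the posterior is Gamma(α + ΣXᵢ, β + n).
Total number of pages: n = 12 + 10 = 22.
Posterior mean = (α₀+S)/(β₀+n) = [n/(β₀+n)]·(S/n) + [β₀/(β₀+n)]·(α₀/β₀), so only n and β₀ enter the weight.
Weight on data w = n/(β₀+n) = 22/(6.0+22) = 22/28.0 = 0.7857.

0.7857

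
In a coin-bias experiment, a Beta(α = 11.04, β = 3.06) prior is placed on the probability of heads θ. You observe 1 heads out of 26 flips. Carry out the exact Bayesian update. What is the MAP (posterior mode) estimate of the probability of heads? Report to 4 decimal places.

The Beta prior is conjugate to a Binomial/Bernoulli likelihood; the update adds successes to α and failures to β.
Posterior: Beta(α+k, β+n−k) = Beta(11.04+1, 3.06+25) = Beta(12.04, 28.06).
Mode of Beta(a,b) for a,b>1 is (a−1)/(a+b−2) = 11.04/38.10 = 0.2898.

0.2898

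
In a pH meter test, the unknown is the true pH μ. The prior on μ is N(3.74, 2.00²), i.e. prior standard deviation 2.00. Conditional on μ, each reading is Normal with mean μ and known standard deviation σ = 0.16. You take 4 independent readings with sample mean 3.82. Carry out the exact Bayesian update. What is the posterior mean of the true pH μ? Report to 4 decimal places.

3.8199

For Normal data with known variance σ², a Normal(μ₀, σ₀²) prior on μ is conjugate. Posterior precision = 1/σ₀² + n/σ²; posterior mean is the precision-weighted average of μ₀ and x̄.
n·x̄ = 4·3.82 = 15.28.
σ₀² = 2.00² = 4, σ² = 0.16² = 0.0256; σ² + n·σ₀² = 0.0256 + 4·4 = 16.0256.
Posterior mean = (μ₀/σ₀² + n·x̄/σ²)/(1/σ₀² + n/σ²) = (σ²·μ₀ + σ₀²·n·x̄)/(σ² + n·σ₀²) = (0.0256·3.74 + 4·15.28)/16.0256 = 61.215744/16.0256 = 3.8199.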